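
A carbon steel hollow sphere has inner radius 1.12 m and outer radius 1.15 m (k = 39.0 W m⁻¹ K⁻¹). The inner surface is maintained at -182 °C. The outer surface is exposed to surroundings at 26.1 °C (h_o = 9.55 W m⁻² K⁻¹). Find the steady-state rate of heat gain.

Q = 32.8 kW

Resistance network (inner→outer):
  R_carbon steel = (1/1.12 − 1/1.15)/(4πk) = 0.02329/(4π·39.0) = 4.753×10^-5 K/W
  R_conv,out = 1/(4πr²h) = 1/(4π·1.15²·9.55) = 0.006301 K/W
ΣR = 4.753×10^-5 + 0.006301 = 0.006349 K/W
Q = ΔT/ΣR = (-182 °C − 26.1 °C)/0.006349 = -32800 W
(Negative Q ⇒ heat flows inward; heat gain = 32800 W.)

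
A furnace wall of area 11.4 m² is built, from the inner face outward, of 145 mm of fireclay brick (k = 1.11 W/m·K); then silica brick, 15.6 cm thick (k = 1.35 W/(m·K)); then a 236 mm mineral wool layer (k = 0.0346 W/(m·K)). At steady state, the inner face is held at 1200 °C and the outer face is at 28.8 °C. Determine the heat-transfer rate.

Resistance network (inner→outer):
  R_fireclay brick = L/(kA) = 0.145/(1.11·11.4) = 0.01146 K/W
  R_silica brick = L/(kA) = 0.156/(1.35·11.4) = 0.01014 K/W
  R_mineral wool = L/(kA) = 0.236/(0.0346·11.4) = 0.5983 K/W
ΣR = 0.01146 + 0.01014 + 0.5983 = 0.6199 K/W
Q = ΔT/ΣR = (1200 °C − 28.8 °C)/0.6199 = 1890 W

Q = 1890 W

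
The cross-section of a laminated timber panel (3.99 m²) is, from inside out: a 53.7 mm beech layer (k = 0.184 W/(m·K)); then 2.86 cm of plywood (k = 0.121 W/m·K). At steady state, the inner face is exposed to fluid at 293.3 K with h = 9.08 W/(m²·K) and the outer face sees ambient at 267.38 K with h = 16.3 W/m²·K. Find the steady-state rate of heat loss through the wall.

Series thermal resistances, inner to outer:
  R_conv,in = 1/(hA) = 1/(9.08·3.99) = 0.02760 K/W
  R_beech = L/(kA) = 0.0537/(0.184·3.99) = 0.07314 K/W
  R_plywood = L/(kA) = 0.0286/(0.121·3.99) = 0.05924 K/W
  R_conv,out = 1/(hA) = 1/(16.3·3.99) = 0.01538 K/W
ΣR = 0.02760 + 0.07314 + 0.05924 + 0.01538 = 0.1754 K/W
Q = ΔT/ΣR = (293.3 K − 267.38 K)/0.1754 = 148 W

Q = 148 W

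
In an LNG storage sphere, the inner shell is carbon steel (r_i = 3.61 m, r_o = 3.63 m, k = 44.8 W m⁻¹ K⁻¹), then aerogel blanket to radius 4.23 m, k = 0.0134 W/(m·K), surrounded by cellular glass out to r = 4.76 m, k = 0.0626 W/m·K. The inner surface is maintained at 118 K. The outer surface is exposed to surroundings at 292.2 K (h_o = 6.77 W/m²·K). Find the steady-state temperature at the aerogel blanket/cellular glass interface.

T = 269.9 K

Treat each layer as a resistance in series:
  R_carbon steel = (1/3.61 − 1/3.63)/(4πk) = 0.001526/(4π·44.8) = 2.711×10^-6 K/W
  R_aerogel blanket = (1/3.63 − 1/4.23)/(4πk) = 0.03908/(4π·0.0134) = 0.2321 K/W
  R_cellular glass = (1/4.23 − 1/4.76)/(4πk) = 0.02632/(4π·0.0626) = 0.03346 K/W
  R_conv,out = 1/(4πr²h) = 1/(4π·4.76²·6.77) = 5.188×10^-4 K/W
ΣR = 2.711×10^-6 + 0.2321 + 0.03346 + 5.188×10^-4 = 0.2661 K/W
Q = ΔT/ΣR = (118 K − 292.2 K)/0.2661 = -654.6 W
From the inner boundary to the aerogel blanket/cellular glass interface, ΣR_partial = 0.2321 K/W.
T_interface = T_in − Q·ΣR_partial = 118 K − (-654.6)(0.2321) = 269.9 K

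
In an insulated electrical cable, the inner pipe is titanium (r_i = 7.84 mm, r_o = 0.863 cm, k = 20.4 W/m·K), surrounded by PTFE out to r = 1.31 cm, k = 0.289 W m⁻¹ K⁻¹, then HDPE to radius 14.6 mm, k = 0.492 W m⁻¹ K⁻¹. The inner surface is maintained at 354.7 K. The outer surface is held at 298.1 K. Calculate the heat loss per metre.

Q' = 213 W/m

Treat each layer as a resistance in series:
  R'_titanium = ln(0.00863/0.00784)/(2πk) = 0.09601/(2π·20.4) = 7.490×10^-4 m·K/W
  R'_PTFE = ln(0.0131/0.00863)/(2πk) = 0.4174/(2π·0.289) = 0.2298 m·K/W
  R'_HDPE = ln(0.0146/0.0131)/(2πk) = 0.1084/(2π·0.492) = 0.03507 m·K/W
ΣR = 7.490×10^-4 + 0.2298 + 0.03507 = 0.2656 m·K/W
Q' = ΔT/ΣR = (354.7 K − 298.1 K)/0.2656 = 213 W/m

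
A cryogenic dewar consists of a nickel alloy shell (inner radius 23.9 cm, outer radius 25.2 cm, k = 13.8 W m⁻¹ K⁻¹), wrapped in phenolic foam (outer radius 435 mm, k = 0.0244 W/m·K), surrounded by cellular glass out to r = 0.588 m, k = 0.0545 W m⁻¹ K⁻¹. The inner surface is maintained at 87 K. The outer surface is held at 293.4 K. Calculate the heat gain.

Treat each layer as a resistance in series:
  R_nickel alloy = (1/0.239 − 1/0.252)/(4πk) = 0.2158/(4π·13.8) = 0.001245 K/W
  R_phenolic foam = (1/0.252 − 1/0.435)/(4πk) = 1.669/(4π·0.0244) = 5.445 K/W
  R_cellular glass = (1/0.435 − 1/0.588)/(4πk) = 0.5982/(4π·0.0545) = 0.8734 K/W
ΣR = 0.001245 + 5.445 + 0.8734 = 6.320 K/W
Q = ΔT/ΣR = (87 K − 293.4 K)/6.320 = -32.7 W
(Negative Q ⇒ heat flows inward; heat gain = 32.7 W.)

Q = 32.7 W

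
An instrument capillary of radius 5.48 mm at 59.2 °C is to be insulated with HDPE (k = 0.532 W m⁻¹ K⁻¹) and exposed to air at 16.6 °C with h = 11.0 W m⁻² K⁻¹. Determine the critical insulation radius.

For a cylinder, r_cr = k_ins/h = 0.532/11.0 = 0.0484 m = 4.84 cm

r_cr = 4.84 cm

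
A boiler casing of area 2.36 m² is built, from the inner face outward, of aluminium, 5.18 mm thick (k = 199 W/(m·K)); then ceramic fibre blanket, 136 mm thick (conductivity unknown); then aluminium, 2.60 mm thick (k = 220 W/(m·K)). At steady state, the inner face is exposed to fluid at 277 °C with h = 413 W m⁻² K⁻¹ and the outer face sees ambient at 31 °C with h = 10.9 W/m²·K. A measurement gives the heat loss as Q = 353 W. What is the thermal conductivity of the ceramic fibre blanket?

k = 0.0877 W/m·K

ΣR = ΔT/Q = |277 − 31|/353 = 0.6969 K/W
Known resistances:
  R_conv,in = 1/(hA) = 1/(413·2.36) = 0.001026 K/W
  R_aluminium = L/(kA) = 0.00518/(199·2.36) = 1.103×10^-5 K/W
  R_aluminium = L/(kA) = 0.00260/(220·2.36) = 5.008×10^-6 K/W
  R_conv,out = 1/(hA) = 1/(10.9·2.36) = 0.03887 K/W
R_ceramic fibre blanket = ΣR − ΣR_known = 0.6969 − 0.03991 = 0.6570 K/W
L/(kA) = 0.6570 ⇒ k = 0.136/(0.6570·2.36) = 0.0877 W/m·K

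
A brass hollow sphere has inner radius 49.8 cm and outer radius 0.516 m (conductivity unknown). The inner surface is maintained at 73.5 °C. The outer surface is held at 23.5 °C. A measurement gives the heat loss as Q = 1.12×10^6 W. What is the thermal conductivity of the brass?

ΣR = ΔT/Q = |73.5 − 23.5|/1.12×10^6 = 4.464×10^-5 K/W
(1/r₁−1/r₂)/(4πk) = 4.464×10^-5 ⇒ k = 0.07005/(4π·4.464×10^-5) = 125 W/m·K

k = 125 W/m·K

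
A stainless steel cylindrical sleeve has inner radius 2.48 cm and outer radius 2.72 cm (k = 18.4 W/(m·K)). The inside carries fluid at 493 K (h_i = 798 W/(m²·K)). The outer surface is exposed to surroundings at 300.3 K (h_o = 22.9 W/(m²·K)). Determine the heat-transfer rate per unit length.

Resistance network (inner→outer):
  R'_conv,in = 1/(2πr h) = 1/(2π·0.0248·798) = 0.008042 m·K/W
  R'_stainless steel = ln(0.0272/0.0248)/(2πk) = 0.09237/(2π·18.4) = 7.990×10^-4 m·K/W
  R'_conv,out = 1/(2πr h) = 1/(2π·0.0272·22.9) = 0.2555 m·K/W
ΣR = 0.008042 + 7.990×10^-4 + 0.2555 = 0.2643 m·K/W
Q' = ΔT/ΣR = (493 K − 300.3 K)/0.2643 = 729 W/m

Q' = 729 W/m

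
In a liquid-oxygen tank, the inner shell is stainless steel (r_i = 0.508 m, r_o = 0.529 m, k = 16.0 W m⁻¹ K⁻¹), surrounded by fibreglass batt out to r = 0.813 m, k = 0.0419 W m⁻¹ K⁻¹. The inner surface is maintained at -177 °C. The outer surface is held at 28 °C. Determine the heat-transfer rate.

Q = 163 W

Series thermal resistances, inner to outer:
  R_stainless steel = (1/0.508 − 1/0.529)/(4πk) = 0.07814/(4π·16.0) = 3.887×10^-4 K/W
  R_fibreglass batt = (1/0.529 − 1/0.813)/(4πk) = 0.6603/(4π·0.0419) = 1.254 K/W
ΣR = 3.887×10^-4 + 1.254 = 1.254 K/W
Q = ΔT/ΣR = (-177 °C − 28 °C)/1.254 = -163 W
(Negative Q ⇒ heat flows inward; heat gain = 163 W.)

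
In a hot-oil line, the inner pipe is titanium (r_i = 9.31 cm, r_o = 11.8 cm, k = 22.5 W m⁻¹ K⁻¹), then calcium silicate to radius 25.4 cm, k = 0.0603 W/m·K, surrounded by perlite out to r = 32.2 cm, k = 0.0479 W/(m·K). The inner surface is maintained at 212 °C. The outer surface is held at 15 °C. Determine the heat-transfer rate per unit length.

Q' = 70.0 W/m

Series thermal resistances, inner to outer:
  R'_titanium = ln(0.118/0.0931)/(2πk) = 0.2370/(2π·22.5) = 0.001677 m·K/W
  R'_calcium silicate = ln(0.254/0.118)/(2πk) = 0.7666/(2π·0.0603) = 2.023 m·K/W
  R'_perlite = ln(0.322/0.254)/(2πk) = 0.2372/(2π·0.0479) = 0.7882 m·K/W
ΣR = 0.001677 + 2.023 + 0.7882 = 2.813 m·K/W
Q' = ΔT/ΣR = (212 °C − 15 °C)/2.813 = 70.0 W/m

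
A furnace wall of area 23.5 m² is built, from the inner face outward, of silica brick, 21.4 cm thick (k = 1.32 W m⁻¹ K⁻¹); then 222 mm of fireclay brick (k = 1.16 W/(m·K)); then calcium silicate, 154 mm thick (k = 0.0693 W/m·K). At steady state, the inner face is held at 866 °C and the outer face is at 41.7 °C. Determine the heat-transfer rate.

Q = 7.52 kW

Series thermal resistances, inner to outer:
  R_silica brick = L/(kA) = 0.214/(1.32·23.5) = 0.006899 K/W
  R_fireclay brick = L/(kA) = 0.222/(1.16·23.5) = 0.008144 K/W
  R_calcium silicate = L/(kA) = 0.154/(0.0693·23.5) = 0.09456 K/W
ΣR = 0.006899 + 0.008144 + 0.09456 = 0.1096 K/W
Q = ΔT/ΣR = (866 °C − 41.7 °C)/0.1096 = 7520 W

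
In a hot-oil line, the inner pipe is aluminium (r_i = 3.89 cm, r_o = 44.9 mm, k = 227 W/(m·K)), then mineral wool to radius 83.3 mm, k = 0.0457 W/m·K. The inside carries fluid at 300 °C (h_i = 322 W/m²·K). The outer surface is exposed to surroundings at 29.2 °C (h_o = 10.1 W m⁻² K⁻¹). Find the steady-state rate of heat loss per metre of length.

Q' = 115 W/m

Treat each layer as a resistance in series:
  R'_conv,in = 1/(2πr h) = 1/(2π·0.0389·322) = 0.01271 m·K/W
  R'_aluminium = ln(0.0449/0.0389)/(2πk) = 0.1434/(2π·227) = 1.006×10^-4 m·K/W
  R'_mineral wool = ln(0.0833/0.0449)/(2πk) = 0.6180/(2π·0.0457) = 2.152 m·K/W
  R'_conv,out = 1/(2πr h) = 1/(2π·0.0833·10.1) = 0.1892 m·K/W
ΣR = 0.01271 + 1.006×10^-4 + 2.152 + 0.1892 = 2.354 m·K/W
Q' = ΔT/ΣR = (300 °C − 29.2 °C)/2.354 = 115 W/m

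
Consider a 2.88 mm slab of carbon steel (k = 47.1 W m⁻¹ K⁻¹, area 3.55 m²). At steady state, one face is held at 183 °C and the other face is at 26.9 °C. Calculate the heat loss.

Q = kA·ΔT/L = 47.1 × 3.55 × |183 °C − 26.9 °C| / 0.00288 = 9.06×10^6 W

Q = 9.06×10^6 W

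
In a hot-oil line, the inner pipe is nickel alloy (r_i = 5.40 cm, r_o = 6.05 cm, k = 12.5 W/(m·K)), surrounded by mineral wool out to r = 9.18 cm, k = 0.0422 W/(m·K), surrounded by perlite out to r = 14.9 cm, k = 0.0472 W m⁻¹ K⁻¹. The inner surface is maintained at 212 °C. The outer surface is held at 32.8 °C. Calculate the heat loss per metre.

Treat each layer as a resistance in series:
  R'_nickel alloy = ln(0.0605/0.0540)/(2πk) = 0.1137/(2π·12.5) = 0.001447 m·K/W
  R'_mineral wool = ln(0.0918/0.0605)/(2πk) = 0.4170/(2π·0.0422) = 1.573 m·K/W
  R'_perlite = ln(0.149/0.0918)/(2πk) = 0.4843/(2π·0.0472) = 1.633 m·K/W
ΣR = 0.001447 + 1.573 + 1.633 = 3.207 m·K/W
Q' = ΔT/ΣR = (212 °C − 32.8 °C)/3.207 = 55.9 W/m

Q' = 55.9 W/m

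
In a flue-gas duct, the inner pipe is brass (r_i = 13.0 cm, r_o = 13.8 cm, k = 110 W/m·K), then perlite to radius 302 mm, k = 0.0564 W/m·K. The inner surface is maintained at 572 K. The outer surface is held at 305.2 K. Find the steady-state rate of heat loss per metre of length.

Resistance network (inner→outer):
  R'_brass = ln(0.138/0.130)/(2πk) = 0.05972/(2π·110) = 8.641×10^-5 m·K/W
  R'_perlite = ln(0.302/0.138)/(2πk) = 0.7832/(2π·0.0564) = 2.210 m·K/W
ΣR = 8.641×10^-5 + 2.210 = 2.210 m·K/W
Q' = ΔT/ΣR = (572 K − 305.2 K)/2.210 = 121 W/m

Q' = 121 W/m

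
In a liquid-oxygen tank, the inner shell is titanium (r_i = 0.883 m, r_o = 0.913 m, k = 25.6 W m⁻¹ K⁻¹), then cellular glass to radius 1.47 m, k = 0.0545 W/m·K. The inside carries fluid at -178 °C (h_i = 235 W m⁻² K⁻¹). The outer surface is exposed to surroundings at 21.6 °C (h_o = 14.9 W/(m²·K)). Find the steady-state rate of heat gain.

Q = 328 W

Treat each layer as a resistance in series:
  R_conv,in = 1/(4πr²h) = 1/(4π·0.883²·235) = 4.343×10^-4 K/W
  R_titanium = (1/0.883 − 1/0.913)/(4πk) = 0.03721/(4π·25.6) = 1.157×10^-4 K/W
  R_cellular glass = (1/0.913 − 1/1.47)/(4πk) = 0.4150/(4π·0.0545) = 0.6060 K/W
  R_conv,out = 1/(4πr²h) = 1/(4π·1.47²·14.9) = 0.002472 K/W
ΣR = 4.343×10^-4 + 1.157×10^-4 + 0.6060 + 0.002472 = 0.6090 K/W
Q = ΔT/ΣR = (-178 °C − 21.6 °C)/0.6090 = -328 W
(Negative Q ⇒ heat flows inward; heat gain = 328 W.)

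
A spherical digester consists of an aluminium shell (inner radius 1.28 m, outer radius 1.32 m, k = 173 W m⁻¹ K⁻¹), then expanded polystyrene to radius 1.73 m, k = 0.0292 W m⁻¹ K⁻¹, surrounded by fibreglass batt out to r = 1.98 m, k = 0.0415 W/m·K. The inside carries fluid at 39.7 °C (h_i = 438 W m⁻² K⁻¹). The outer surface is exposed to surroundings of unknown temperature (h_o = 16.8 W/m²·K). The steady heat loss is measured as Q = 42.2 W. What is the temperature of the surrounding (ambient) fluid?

Sum the resistances:
  R_conv,in = 1/(4πr²h) = 1/(4π·1.28²·438) = 1.109×10^-4 K/W
  R_aluminium = (1/1.28 − 1/1.32)/(4πk) = 0.02367/(4π·173) = 1.089×10^-5 K/W
  R_expanded polystyrene = (1/1.32 − 1/1.73)/(4πk) = 0.1795/(4π·0.0292) = 0.4893 K/W
  R_fibreglass batt = (1/1.73 − 1/1.98)/(4πk) = 0.07298/(4π·0.0415) = 0.1399 K/W
  R_conv,out = 1/(4πr²h) = 1/(4π·1.98²·16.8) = 0.001208 K/W
ΣR = 0.6306 K/W
ΔT = Q·ΣR = 42.2 × 0.6306 = 26.61 K
Heat flows outward, so T_out = T_in − ΔT = 39.7 − 26.61 = 13.1 °C

T_out = 13.1 °C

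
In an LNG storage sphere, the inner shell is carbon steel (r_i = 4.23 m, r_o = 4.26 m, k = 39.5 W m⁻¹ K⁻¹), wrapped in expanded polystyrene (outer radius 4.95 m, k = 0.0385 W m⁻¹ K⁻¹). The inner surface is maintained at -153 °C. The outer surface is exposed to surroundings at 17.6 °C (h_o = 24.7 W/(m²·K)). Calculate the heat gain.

Series thermal resistances, inner to outer:
  R_carbon steel = (1/4.23 − 1/4.26)/(4πk) = 0.001665/(4π·39.5) = 3.354×10^-6 K/W
  R_expanded polystyrene = (1/4.26 − 1/4.95)/(4πk) = 0.03272/(4π·0.0385) = 0.06763 K/W
  R_conv,out = 1/(4πr²h) = 1/(4π·4.95²·24.7) = 1.315×10^-4 K/W
ΣR = 3.354×10^-6 + 0.06763 + 1.315×10^-4 = 0.06776 K/W
Q = ΔT/ΣR = (-153 °C − 17.6 °C)/0.06776 = -2520 W
(Negative Q ⇒ heat flows inward; heat gain = 2520 W.)

Q = 2.52 kW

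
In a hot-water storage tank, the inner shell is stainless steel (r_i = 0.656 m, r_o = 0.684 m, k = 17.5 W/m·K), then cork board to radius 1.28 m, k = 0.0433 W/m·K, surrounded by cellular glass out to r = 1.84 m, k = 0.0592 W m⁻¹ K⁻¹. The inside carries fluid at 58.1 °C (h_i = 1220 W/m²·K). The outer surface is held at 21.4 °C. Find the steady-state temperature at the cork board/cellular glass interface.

Treat each layer as a resistance in series:
  R_conv,in = 1/(4πr²h) = 1/(4π·0.656²·1220) = 1.516×10^-4 K/W
  R_stainless steel = (1/0.656 − 1/0.684)/(4πk) = 0.06240/(4π·17.5) = 2.838×10^-4 K/W
  R_cork board = (1/0.684 − 1/1.28)/(4πk) = 0.6807/(4π·0.0433) = 1.251 K/W
  R_cellular glass = (1/1.28 − 1/1.84)/(4πk) = 0.2378/(4π·0.0592) = 0.3196 K/W
ΣR = 1.516×10^-4 + 2.838×10^-4 + 1.251 + 0.3196 = 1.571 K/W
Q = ΔT/ΣR = (58.1 °C − 21.4 °C)/1.571 = 23.36 W
From the inner boundary to the cork board/cellular glass interface, ΣR_partial = 1.251 K/W.
T_interface = T_in − Q·ΣR_partial = 58.1 °C − (23.36)(1.251) = 28.9 °C

T = 28.9 °C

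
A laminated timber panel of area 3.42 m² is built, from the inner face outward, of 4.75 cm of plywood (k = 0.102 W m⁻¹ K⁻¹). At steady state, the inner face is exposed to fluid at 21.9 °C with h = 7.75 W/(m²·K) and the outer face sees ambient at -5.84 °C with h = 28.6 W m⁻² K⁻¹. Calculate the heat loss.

Resistance network (inner→outer):
  R_conv,in = 1/(hA) = 1/(7.75·3.42) = 0.03773 K/W
  R_plywood = L/(kA) = 0.0475/(0.102·3.42) = 0.1362 K/W
  R_conv,out = 1/(hA) = 1/(28.6·3.42) = 0.01022 K/W
ΣR = 0.03773 + 0.1362 + 0.01022 = 0.1841 K/W
Q = ΔT/ΣR = (21.9 °C − -5.84 °C)/0.1841 = 151 W

Q = 151 W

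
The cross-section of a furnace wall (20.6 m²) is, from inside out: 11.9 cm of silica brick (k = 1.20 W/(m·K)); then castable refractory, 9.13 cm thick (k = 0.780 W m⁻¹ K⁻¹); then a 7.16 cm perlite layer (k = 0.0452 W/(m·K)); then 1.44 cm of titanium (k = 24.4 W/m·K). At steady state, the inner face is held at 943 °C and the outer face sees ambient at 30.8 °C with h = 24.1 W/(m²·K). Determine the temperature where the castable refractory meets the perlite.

Resistance network (inner→outer):
  R_silica brick = L/(kA) = 0.119/(1.20·20.6) = 0.004814 K/W
  R_castable refractory = L/(kA) = 0.0913/(0.780·20.6) = 0.005682 K/W
  R_perlite = L/(kA) = 0.0716/(0.0452·20.6) = 0.07690 K/W
  R_titanium = L/(kA) = 0.0144/(24.4·20.6) = 2.865×10^-5 K/W
  R_conv,out = 1/(hA) = 1/(24.1·20.6) = 0.002014 K/W
ΣR = 0.004814 + 0.005682 + 0.07690 + 2.865×10^-5 + 0.002014 = 0.08944 K/W
Q = ΔT/ΣR = (943 °C − 30.8 °C)/0.08944 = 10200 W
From the inner boundary to the castable refractory/perlite interface, ΣR_partial = 0.01050 K/W.
T_interface = T_in − Q·ΣR_partial = 943 °C − (10200)(0.01050) = 836 °C

T = 836 °C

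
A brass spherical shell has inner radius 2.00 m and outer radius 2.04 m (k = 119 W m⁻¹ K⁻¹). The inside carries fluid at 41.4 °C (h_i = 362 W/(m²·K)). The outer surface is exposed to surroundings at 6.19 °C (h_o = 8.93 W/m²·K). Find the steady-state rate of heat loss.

Resistance network (inner→outer):
  R_conv,in = 1/(4πr²h) = 1/(4π·2.00²·362) = 5.496×10^-5 K/W
  R_brass = (1/2.00 − 1/2.04)/(4πk) = 0.009804/(4π·119) = 6.556×10^-6 K/W
  R_conv,out = 1/(4πr²h) = 1/(4π·2.04²·8.93) = 0.002141 K/W
ΣR = 5.496×10^-5 + 6.556×10^-6 + 0.002141 = 0.002203 K/W
Q = ΔT/ΣR = (41.4 °C − 6.19 °C)/0.002203 = 16000 W

Q = 16000 W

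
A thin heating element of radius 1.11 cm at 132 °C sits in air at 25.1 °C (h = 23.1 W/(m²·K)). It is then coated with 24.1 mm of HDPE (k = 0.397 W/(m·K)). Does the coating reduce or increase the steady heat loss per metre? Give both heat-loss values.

reduces: 172 → 162 W/m

Critical radius for a cylinder: r_cr = k/h = 0.0172 m = 1.72 cm.
Outer radius after coating: r₂ = 0.0111 + 0.0241 = 0.0352 m.
r₁ < r_cr < r₂: heat loss rises to a maximum at r_cr then falls. Whether the coating helps depends on whether Q(r₂) has dropped back below Q(r₁).
Bare: R = 1/(2πr₁h) = 0.6207 m·K/W; Q = 106.9/0.6207 = 172 W/m.
Coated: R = R_cond + R_conv = 0.6584 m·K/W; Q = 106.9/0.6584 = 162 W/m.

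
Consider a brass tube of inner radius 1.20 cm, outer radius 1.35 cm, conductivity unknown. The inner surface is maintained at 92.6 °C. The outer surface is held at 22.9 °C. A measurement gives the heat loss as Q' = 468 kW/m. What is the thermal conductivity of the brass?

k = 126 W/m·K

ΣR = ΔT/Q' = |92.6 − 22.9|/4.68×10^5 = 1.489×10^-4 m·K/W
ln(r₂/r₁)/(2πk) = 1.489×10^-4 ⇒ k = 0.1178/(2π·1.489×10^-4) = 126 W/m·K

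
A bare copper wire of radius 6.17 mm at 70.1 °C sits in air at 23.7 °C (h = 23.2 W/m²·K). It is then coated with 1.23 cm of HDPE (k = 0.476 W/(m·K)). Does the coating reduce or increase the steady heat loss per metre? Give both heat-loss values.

Critical radius for a cylinder: r_cr = k/h = 0.0205 m = 2.05 cm.
Outer radius after coating: r₂ = 0.00617 + 0.0123 = 0.01847 m.
Since r₁ < r_cr and r₂ ≤ r_cr, the coating moves toward the maximum at r_cr — heat loss rises.
Bare: R = 1/(2πr₁h) = 1.112 m·K/W; Q = 46.4/1.112 = 41.7 W/m.
Coated: R = R_cond + R_conv = 0.7380 m·K/W; Q = 46.4/0.7380 = 62.9 W/m.

increases: 41.7 → 62.9 W/m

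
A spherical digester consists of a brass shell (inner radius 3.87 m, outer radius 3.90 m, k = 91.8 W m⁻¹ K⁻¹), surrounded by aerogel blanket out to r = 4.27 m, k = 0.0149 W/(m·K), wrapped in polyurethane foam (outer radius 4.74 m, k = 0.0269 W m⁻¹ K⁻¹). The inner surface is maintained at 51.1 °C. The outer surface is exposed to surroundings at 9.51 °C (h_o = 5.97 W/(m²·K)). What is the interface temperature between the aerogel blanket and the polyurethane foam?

T = 24.8 °C

Resistance network (inner→outer):
  R_brass = (1/3.87 − 1/3.90)/(4πk) = 0.001988/(4π·91.8) = 1.723×10^-6 K/W
  R_aerogel blanket = (1/3.90 − 1/4.27)/(4πk) = 0.02222/(4π·0.0149) = 0.1187 K/W
  R_polyurethane foam = (1/4.27 − 1/4.74)/(4πk) = 0.02322/(4π·0.0269) = 0.06870 K/W
  R_conv,out = 1/(4πr²h) = 1/(4π·4.74²·5.97) = 5.933×10^-4 K/W
ΣR = 1.723×10^-6 + 0.1187 + 0.06870 + 5.933×10^-4 = 0.1880 K/W
Q = ΔT/ΣR = (51.1 °C − 9.51 °C)/0.1880 = 221.2 W
From the inner boundary to the aerogel blanket/polyurethane foam interface, ΣR_partial = 0.1187 K/W.
T_interface = T_in − Q·ΣR_partial = 51.1 °C − (221.2)(0.1187) = 24.8 °C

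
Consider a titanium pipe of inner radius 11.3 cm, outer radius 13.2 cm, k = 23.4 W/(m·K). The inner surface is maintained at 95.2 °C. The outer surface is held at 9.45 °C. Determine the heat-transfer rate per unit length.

Q' = 2πk·ΔT/ln(r₂/r₁) = 2π × 23.4 × 85.75 / ln(0.132/0.113) = 81100 W/m

Q' = 81.1 kW/m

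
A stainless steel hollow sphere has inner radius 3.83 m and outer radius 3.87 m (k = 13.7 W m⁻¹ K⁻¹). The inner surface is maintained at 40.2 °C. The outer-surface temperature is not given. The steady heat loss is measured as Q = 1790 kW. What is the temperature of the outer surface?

Series resistances:
  R_stainless steel = (1/3.83 − 1/3.87)/(4πk) = 0.002699/(4π·13.7) = 1.568×10^-5 K/W
ΣR = 1.568×10^-5 K/W
ΔT = Q·ΣR = 1.79×10^6 × 1.568×10^-5 = 28.07 K
Heat flows outward, so T_out = T_in − ΔT = 40.2 − 28.07 = 12.1 °C

T_out = 12.1 °C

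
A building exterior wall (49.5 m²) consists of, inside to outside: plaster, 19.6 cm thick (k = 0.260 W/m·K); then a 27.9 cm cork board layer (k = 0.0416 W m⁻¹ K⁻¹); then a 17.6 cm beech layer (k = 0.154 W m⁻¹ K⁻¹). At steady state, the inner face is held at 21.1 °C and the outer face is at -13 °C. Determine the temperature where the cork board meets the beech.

Series thermal resistances, inner to outer:
  R_plaster = L/(kA) = 0.196/(0.260·49.5) = 0.01523 K/W
  R_cork board = L/(kA) = 0.279/(0.0416·49.5) = 0.1355 K/W
  R_beech = L/(kA) = 0.176/(0.154·49.5) = 0.02309 K/W
ΣR = 0.01523 + 0.1355 + 0.02309 = 0.1738 K/W
Q = ΔT/ΣR = (21.1 °C − -13 °C)/0.1738 = 196.2 W
From the inner boundary to the cork board/beech interface, ΣR_partial = 0.1507 K/W.
T_interface = T_in − Q·ΣR_partial = 21.1 °C − (196.2)(0.1507) = -8.47 °C

T = -8.47 °C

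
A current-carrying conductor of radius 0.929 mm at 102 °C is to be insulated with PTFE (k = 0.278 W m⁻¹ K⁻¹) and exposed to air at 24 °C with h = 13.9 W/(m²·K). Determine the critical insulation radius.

For a cylinder, r_cr = k_ins/h = 0.278/13.9 = 0.0200 m = 2.00 cm

r_cr = 2.00 cm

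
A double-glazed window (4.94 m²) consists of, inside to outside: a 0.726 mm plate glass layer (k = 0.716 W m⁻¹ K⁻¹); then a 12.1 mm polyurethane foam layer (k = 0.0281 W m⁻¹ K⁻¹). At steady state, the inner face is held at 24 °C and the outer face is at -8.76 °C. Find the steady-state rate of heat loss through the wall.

Series thermal resistances, inner to outer:
  R_plate glass = L/(kA) = 7.26×10^-4/(0.716·4.94) = 2.053×10^-4 K/W
  R_polyurethane foam = L/(kA) = 0.0121/(0.0281·4.94) = 0.08717 K/W
ΣR = 2.053×10^-4 + 0.08717 = 0.08738 K/W
Q = ΔT/ΣR = (24 °C − -8.76 °C)/0.08738 = 375 W

Q = 375 W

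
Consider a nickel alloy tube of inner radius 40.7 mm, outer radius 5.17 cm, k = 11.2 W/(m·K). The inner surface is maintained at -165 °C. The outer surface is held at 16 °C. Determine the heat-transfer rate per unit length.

Q' = 53200 W/m

Q' = 2πk·ΔT/ln(r₂/r₁) = 2π × 11.2 × 181 / ln(0.0517/0.0407) = 53200 W/m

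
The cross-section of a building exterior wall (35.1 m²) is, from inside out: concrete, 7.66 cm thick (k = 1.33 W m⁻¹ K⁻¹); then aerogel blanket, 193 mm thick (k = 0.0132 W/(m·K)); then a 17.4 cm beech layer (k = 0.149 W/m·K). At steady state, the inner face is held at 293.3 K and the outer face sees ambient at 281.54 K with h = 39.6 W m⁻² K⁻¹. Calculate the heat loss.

Treat each layer as a resistance in series:
  R_concrete = L/(kA) = 0.0766/(1.33·35.1) = 0.001641 K/W
  R_aerogel blanket = L/(kA) = 0.193/(0.0132·35.1) = 0.4166 K/W
  R_beech = L/(kA) = 0.174/(0.149·35.1) = 0.03327 K/W
  R_conv,out = 1/(hA) = 1/(39.6·35.1) = 7.194×10^-4 K/W
ΣR = 0.001641 + 0.4166 + 0.03327 + 7.194×10^-4 = 0.4522 K/W
Q = ΔT/ΣR = (293.3 K − 281.54 K)/0.4522 = 26.0 W

Q = 26.0 W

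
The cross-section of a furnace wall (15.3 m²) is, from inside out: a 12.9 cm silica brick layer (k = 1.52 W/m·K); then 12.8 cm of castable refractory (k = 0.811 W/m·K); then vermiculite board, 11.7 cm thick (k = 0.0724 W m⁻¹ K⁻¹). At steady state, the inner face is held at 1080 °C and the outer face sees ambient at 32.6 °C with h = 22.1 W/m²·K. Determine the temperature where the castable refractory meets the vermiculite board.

T = 946 °C

Treat each layer as a resistance in series:
  R_silica brick = L/(kA) = 0.129/(1.52·15.3) = 0.005547 K/W
  R_castable refractory = L/(kA) = 0.128/(0.811·15.3) = 0.01032 K/W
  R_vermiculite board = L/(kA) = 0.117/(0.0724·15.3) = 0.1056 K/W
  R_conv,out = 1/(hA) = 1/(22.1·15.3) = 0.002957 K/W
ΣR = 0.005547 + 0.01032 + 0.1056 + 0.002957 = 0.1244 K/W
Q = ΔT/ΣR = (1080 °C − 32.6 °C)/0.1244 = 8420 W
From the inner boundary to the castable refractory/vermiculite board interface, ΣR_partial = 0.01587 K/W.
T_interface = T_in − Q·ΣR_partial = 1080 °C − (8420)(0.01587) = 946 °C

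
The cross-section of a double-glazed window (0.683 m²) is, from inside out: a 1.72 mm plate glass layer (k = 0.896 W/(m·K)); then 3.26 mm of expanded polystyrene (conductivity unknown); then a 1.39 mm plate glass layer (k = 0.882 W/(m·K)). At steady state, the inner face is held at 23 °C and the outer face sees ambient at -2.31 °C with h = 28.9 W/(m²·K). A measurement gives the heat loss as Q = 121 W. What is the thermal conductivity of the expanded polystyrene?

k = 0.0311 W/m·K

ΣR = ΔT/Q = |23 − -2.31|/121 = 0.2092 K/W
Known resistances:
  R_plate glass = L/(kA) = 0.00172/(0.896·0.683) = 0.002811 K/W
  R_plate glass = L/(kA) = 0.00139/(0.882·0.683) = 0.002307 K/W
  R_conv,out = 1/(hA) = 1/(28.9·0.683) = 0.05066 K/W
R_expanded polystyrene = ΣR − ΣR_known = 0.2092 − 0.05578 = 0.1534 K/W
L/(kA) = 0.1534 ⇒ k = 0.00326/(0.1534·0.683) = 0.0311 W/m·K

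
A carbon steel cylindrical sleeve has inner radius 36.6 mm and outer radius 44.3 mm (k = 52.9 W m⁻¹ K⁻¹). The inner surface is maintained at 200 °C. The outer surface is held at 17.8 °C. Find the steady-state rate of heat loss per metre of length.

Q' = 2πk·ΔT/ln(r₂/r₁) = 2π × 52.9 × 182.2 / ln(0.0443/0.0366) = 3.17×10^5 W/m

Q' = 3.17×10^5 W/m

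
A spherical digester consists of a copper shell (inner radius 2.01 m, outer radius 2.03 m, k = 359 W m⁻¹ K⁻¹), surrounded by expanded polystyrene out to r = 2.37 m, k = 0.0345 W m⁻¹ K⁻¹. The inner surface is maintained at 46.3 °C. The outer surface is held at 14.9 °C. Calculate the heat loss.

Q = 193 W

Series thermal resistances, inner to outer:
  R_copper = (1/2.01 − 1/2.03)/(4πk) = 0.004902/(4π·359) = 1.087×10^-6 K/W
  R_expanded polystyrene = (1/2.03 − 1/2.37)/(4πk) = 0.07067/(4π·0.0345) = 0.1630 K/W
ΣR = 1.087×10^-6 + 0.1630 = 0.1630 K/W
Q = ΔT/ΣR = (46.3 °C − 14.9 °C)/0.1630 = 193 W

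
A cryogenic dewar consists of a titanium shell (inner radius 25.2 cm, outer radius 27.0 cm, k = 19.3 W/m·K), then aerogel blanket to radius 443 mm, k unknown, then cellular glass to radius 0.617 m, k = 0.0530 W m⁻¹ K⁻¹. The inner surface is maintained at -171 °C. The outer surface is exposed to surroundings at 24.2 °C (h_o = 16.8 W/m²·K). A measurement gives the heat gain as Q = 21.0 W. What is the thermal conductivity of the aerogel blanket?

k = 0.0138 W/m·K

ΣR = ΔT/Q = |-171 − 24.2|/21.0 = 9.295 K/W
Known resistances:
  R_titanium = (1/0.252 − 1/0.270)/(4πk) = 0.2646/(4π·19.3) = 0.001091 K/W
  R_cellular glass = (1/0.443 − 1/0.617)/(4πk) = 0.6366/(4π·0.0530) = 0.9558 K/W
  R_conv,out = 1/(4πr²h) = 1/(4π·0.617²·16.8) = 0.01244 K/W
R_aerogel blanket = ΣR − ΣR_known = 9.295 − 0.9693 = 8.326 K/W
(1/r₁−1/r₂)/(4πk) = 8.326 ⇒ k = 1.446/(4π·8.326) = 0.0138 W/m·K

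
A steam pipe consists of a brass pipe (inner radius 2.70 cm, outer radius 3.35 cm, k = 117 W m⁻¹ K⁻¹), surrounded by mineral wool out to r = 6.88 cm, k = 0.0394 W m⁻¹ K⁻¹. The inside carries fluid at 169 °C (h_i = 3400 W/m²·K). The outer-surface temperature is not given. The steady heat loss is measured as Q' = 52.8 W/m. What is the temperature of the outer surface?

T_out = 15.4 °C

Series resistances:
  R'_conv,in = 1/(2πr h) = 1/(2π·0.0270·3400) = 0.001734 m·K/W
  R'_brass = ln(0.0335/0.0270)/(2πk) = 0.2157/(2π·117) = 2.934×10^-4 m·K/W
  R'_mineral wool = ln(0.0688/0.0335)/(2πk) = 0.7197/(2π·0.0394) = 2.907 m·K/W
ΣR = 2.909 m·K/W
ΔT = Q'·ΣR = 52.8 × 2.909 = 153.6 K
Heat flows outward, so T_out = T_in − ΔT = 169 − 153.6 = 15.4 °C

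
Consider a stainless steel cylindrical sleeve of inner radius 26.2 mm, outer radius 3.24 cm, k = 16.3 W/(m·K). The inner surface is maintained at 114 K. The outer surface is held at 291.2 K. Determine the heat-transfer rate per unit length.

Q' = 85.4 kW/m

Q' = 2πk·ΔT/ln(r₂/r₁) = 2π × 16.3 × 177.2 / ln(0.0324/0.0262) = 85400 W/m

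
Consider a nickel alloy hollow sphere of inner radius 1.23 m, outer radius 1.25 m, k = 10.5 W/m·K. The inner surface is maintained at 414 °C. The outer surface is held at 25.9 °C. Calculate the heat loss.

Q = 4πk·ΔT/(1/r₁ − 1/r₂) = 4π × 10.5 × 388.1 / (1/1.23 − 1/1.25) = 3.94×10^6 W

Q = 3940 kW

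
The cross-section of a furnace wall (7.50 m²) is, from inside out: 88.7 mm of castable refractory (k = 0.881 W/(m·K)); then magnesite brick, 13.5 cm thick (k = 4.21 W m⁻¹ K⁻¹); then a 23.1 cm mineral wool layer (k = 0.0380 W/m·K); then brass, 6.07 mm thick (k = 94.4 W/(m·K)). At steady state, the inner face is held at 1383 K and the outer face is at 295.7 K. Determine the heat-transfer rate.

Resistance network (inner→outer):
  R_castable refractory = L/(kA) = 0.0887/(0.881·7.50) = 0.01342 K/W
  R_magnesite brick = L/(kA) = 0.135/(4.21·7.50) = 0.004276 K/W
  R_mineral wool = L/(kA) = 0.231/(0.0380·7.50) = 0.8105 K/W
  R_brass = L/(kA) = 0.00607/(94.4·7.50) = 8.573×10^-6 K/W
ΣR = 0.01342 + 0.004276 + 0.8105 + 8.573×10^-6 = 0.8282 K/W
Q = ΔT/ΣR = (1383 K − 295.7 K)/0.8282 = 1310 W

Q = 1310 W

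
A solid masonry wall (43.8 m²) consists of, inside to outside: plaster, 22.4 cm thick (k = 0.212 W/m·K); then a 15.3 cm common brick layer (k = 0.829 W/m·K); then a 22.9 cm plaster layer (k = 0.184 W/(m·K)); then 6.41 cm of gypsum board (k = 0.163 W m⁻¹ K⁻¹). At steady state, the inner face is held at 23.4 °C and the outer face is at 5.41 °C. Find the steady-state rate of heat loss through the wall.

Q = 274 W

Resistance network (inner→outer):
  R_plaster = L/(kA) = 0.224/(0.212·43.8) = 0.02412 K/W
  R_common brick = L/(kA) = 0.153/(0.829·43.8) = 0.004214 K/W
  R_plaster = L/(kA) = 0.229/(0.184·43.8) = 0.02841 K/W
  R_gypsum board = L/(kA) = 0.0641/(0.163·43.8) = 0.008978 K/W
ΣR = 0.02412 + 0.004214 + 0.02841 + 0.008978 = 0.06572 K/W
Q = ΔT/ΣR = (23.4 °C − 5.41 °C)/0.06572 = 274 W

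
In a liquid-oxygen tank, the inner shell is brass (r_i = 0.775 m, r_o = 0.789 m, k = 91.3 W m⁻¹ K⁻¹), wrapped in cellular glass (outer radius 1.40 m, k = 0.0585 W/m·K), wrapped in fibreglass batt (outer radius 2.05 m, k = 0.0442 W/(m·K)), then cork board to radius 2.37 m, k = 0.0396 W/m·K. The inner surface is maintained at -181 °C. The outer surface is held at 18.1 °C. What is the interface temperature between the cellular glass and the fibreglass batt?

T = -65.1 °C

Resistance network (inner→outer):
  R_brass = (1/0.775 − 1/0.789)/(4πk) = 0.02290/(4π·91.3) = 1.996×10^-5 K/W
  R_cellular glass = (1/0.789 − 1/1.40)/(4πk) = 0.5531/(4π·0.0585) = 0.7524 K/W
  R_fibreglass batt = (1/1.40 − 1/2.05)/(4πk) = 0.2265/(4π·0.0442) = 0.4078 K/W
  R_cork board = (1/2.05 − 1/2.37)/(4πk) = 0.06586/(4π·0.0396) = 0.1324 K/W
ΣR = 1.996×10^-5 + 0.7524 + 0.4078 + 0.1324 = 1.293 K/W
Q = ΔT/ΣR = (-181 °C − 18.1 °C)/1.293 = -154.0 W
From the inner boundary to the cellular glass/fibreglass batt interface, ΣR_partial = 0.7524 K/W.
T_interface = T_in − Q·ΣR_partial = -181 °C − (-154.0)(0.7524) = -65.1 °C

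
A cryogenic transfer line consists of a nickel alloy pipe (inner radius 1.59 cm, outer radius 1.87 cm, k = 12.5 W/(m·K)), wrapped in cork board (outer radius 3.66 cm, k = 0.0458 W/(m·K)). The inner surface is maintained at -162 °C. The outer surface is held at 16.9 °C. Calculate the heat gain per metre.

Q' = 76.6 W/m

Series thermal resistances, inner to outer:
  R'_nickel alloy = ln(0.0187/0.0159)/(2πk) = 0.1622/(2π·12.5) = 0.002065 m·K/W
  R'_cork board = ln(0.0366/0.0187)/(2πk) = 0.6715/(2π·0.0458) = 2.334 m·K/W
ΣR = 0.002065 + 2.334 = 2.336 m·K/W
Q' = ΔT/ΣR = (-162 °C − 16.9 °C)/2.336 = -76.6 W/m
(Negative Q' ⇒ heat flows inward; heat gain = 76.6 W/m.)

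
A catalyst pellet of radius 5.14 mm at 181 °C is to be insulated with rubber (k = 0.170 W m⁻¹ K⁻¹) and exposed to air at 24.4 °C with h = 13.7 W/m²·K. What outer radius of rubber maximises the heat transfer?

r_cr = 2.48 cm

For a sphere, r_cr = 2k_ins/h = 2·0.170/13.7 = 0.0248 m = 2.48 cm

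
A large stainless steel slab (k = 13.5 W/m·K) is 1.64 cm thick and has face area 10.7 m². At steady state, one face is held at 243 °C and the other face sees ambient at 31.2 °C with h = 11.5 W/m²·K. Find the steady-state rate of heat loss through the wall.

Treat each layer as a resistance in series:
  R_stainless steel = L/(kA) = 0.0164/(13.5·10.7) = 1.135×10^-4 K/W
  R_conv,out = 1/(hA) = 1/(11.5·10.7) = 0.008127 K/W
ΣR = 1.135×10^-4 + 0.008127 = 0.008241 K/W
Q = ΔT/ΣR = (243 °C − 31.2 °C)/0.008241 = 25700 W

Q = 25700 W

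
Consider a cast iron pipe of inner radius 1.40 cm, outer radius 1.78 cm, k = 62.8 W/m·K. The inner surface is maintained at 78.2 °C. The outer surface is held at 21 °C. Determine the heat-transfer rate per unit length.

Q' = 94.0 kW/m

Q' = 2πk·ΔT/ln(r₂/r₁) = 2π × 62.8 × 57.2 / ln(0.0178/0.0140) = 94000 W/m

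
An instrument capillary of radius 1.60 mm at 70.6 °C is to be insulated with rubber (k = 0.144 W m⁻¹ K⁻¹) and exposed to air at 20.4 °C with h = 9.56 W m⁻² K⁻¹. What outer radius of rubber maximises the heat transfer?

For a cylinder, r_cr = k_ins/h = 0.144/9.56 = 0.0151 m = 1.51 cm

r_cr = 1.51 cm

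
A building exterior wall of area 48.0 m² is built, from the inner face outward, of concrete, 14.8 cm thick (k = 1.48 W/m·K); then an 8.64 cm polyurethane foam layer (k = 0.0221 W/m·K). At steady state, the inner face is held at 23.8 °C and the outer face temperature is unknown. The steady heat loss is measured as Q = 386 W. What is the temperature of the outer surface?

T_out = -8.44 °C

Series resistances:
  R_concrete = L/(kA) = 0.148/(1.48·48.0) = 0.002083 K/W
  R_polyurethane foam = L/(kA) = 0.0864/(0.0221·48.0) = 0.08145 K/W
ΣR = 0.08353 K/W
ΔT = Q·ΣR = 386 × 0.08353 = 32.24 K
Heat flows outward, so T_out = T_in − ΔT = 23.8 − 32.24 = -8.44 °C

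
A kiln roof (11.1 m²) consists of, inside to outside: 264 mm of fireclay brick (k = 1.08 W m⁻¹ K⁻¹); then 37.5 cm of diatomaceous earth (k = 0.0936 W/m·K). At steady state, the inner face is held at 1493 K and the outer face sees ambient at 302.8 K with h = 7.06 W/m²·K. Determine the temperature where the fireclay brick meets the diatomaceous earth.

Treat each layer as a resistance in series:
  R_fireclay brick = L/(kA) = 0.264/(1.08·11.1) = 0.02202 K/W
  R_diatomaceous earth = L/(kA) = 0.375/(0.0936·11.1) = 0.3609 K/W
  R_conv,out = 1/(hA) = 1/(7.06·11.1) = 0.01276 K/W
ΣR = 0.02202 + 0.3609 + 0.01276 = 0.3957 K/W
Q = ΔT/ΣR = (1493 K − 302.8 K)/0.3957 = 3008 W
From the inner boundary to the fireclay brick/diatomaceous earth interface, ΣR_partial = 0.02202 K/W.
T_interface = T_in − Q·ΣR_partial = 1493 K − (3008)(0.02202) = 1427 K

T = 1427 K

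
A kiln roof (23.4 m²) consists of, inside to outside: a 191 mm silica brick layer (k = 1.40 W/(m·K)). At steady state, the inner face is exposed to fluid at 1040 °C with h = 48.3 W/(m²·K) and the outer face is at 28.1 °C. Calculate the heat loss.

Treat each layer as a resistance in series:
  R_conv,in = 1/(hA) = 1/(48.3·23.4) = 8.848×10^-4 K/W
  R_silica brick = L/(kA) = 0.191/(1.40·23.4) = 0.005830 K/W
ΣR = 8.848×10^-4 + 0.005830 = 0.006715 K/W
Q = ΔT/ΣR = (1040 °C − 28.1 °C)/0.006715 = 1.51×10^5 W

Q = 151 kW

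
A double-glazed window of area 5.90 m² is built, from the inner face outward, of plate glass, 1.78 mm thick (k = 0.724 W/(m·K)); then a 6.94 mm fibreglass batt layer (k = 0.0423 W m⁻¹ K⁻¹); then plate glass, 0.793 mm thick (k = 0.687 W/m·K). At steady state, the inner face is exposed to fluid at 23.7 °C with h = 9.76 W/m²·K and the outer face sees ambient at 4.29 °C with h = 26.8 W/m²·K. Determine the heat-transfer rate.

Q = 372 W

Resistance network (inner→outer):
  R_conv,in = 1/(hA) = 1/(9.76·5.90) = 0.01737 K/W
  R_plate glass = L/(kA) = 0.00178/(0.724·5.90) = 4.167×10^-4 K/W
  R_fibreglass batt = L/(kA) = 0.00694/(0.0423·5.90) = 0.02781 K/W
  R_plate glass = L/(kA) = 7.93×10^-4/(0.687·5.90) = 1.956×10^-4 K/W
  R_conv,out = 1/(hA) = 1/(26.8·5.90) = 0.006324 K/W
ΣR = 0.01737 + 4.167×10^-4 + 0.02781 + 1.956×10^-4 + 0.006324 = 0.05212 K/W
Q = ΔT/ΣR = (23.7 °C − 4.29 °C)/0.05212 = 372 W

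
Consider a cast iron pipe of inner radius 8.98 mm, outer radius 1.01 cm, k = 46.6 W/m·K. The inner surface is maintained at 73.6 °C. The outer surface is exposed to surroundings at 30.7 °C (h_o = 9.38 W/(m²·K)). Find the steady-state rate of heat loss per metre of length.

Q' = 25.5 W/m

Series thermal resistances, inner to outer:
  R'_cast iron = ln(0.0101/0.00898)/(2πk) = 0.1175/(2π·46.6) = 4.014×10^-4 m·K/W
  R'_conv,out = 1/(2πr h) = 1/(2π·0.0101·9.38) = 1.680 m·K/W
ΣR = 4.014×10^-4 + 1.680 = 1.680 m·K/W
Q' = ΔT/ΣR = (73.6 °C − 30.7 °C)/1.680 = 25.5 W/m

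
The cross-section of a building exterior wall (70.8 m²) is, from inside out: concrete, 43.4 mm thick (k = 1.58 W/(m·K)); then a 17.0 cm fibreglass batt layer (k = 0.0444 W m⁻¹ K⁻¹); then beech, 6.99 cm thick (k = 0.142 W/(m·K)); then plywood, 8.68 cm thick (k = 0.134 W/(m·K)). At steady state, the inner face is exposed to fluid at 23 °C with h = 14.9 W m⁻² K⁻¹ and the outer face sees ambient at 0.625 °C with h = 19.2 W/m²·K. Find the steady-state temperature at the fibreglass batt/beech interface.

T = 5.84 °C

Treat each layer as a resistance in series:
  R_conv,in = 1/(hA) = 1/(14.9·70.8) = 9.479×10^-4 K/W
  R_concrete = L/(kA) = 0.0434/(1.58·70.8) = 3.880×10^-4 K/W
  R_fibreglass batt = L/(kA) = 0.170/(0.0444·70.8) = 0.05408 K/W
  R_beech = L/(kA) = 0.0699/(0.142·70.8) = 0.006953 K/W
  R_plywood = L/(kA) = 0.0868/(0.134·70.8) = 0.009149 K/W
  R_conv,out = 1/(hA) = 1/(19.2·70.8) = 7.356×10^-4 K/W
ΣR = 9.479×10^-4 + 3.880×10^-4 + 0.05408 + 0.006953 + 0.009149 + 7.356×10^-4 = 0.07225 K/W
Q = ΔT/ΣR = (23 °C − 0.625 °C)/0.07225 = 309.7 W
From the inner boundary to the fibreglass batt/beech interface, ΣR_partial = 0.05542 K/W.
T_interface = T_in − Q·ΣR_partial = 23 °C − (309.7)(0.05542) = 5.84 °C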